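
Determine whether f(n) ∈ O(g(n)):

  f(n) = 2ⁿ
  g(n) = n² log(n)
False

f(n) = 2ⁿ is O(2ⁿ), and g(n) = n² log(n) is O(n² log n).
Since O(2ⁿ) grows faster than O(n² log n), f(n) = O(g(n)) is false.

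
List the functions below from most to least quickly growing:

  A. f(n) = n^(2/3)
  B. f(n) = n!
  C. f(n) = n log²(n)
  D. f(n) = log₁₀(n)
B > C > A > D

Comparing growth rates:
B = n! is O(n!)
C = n log²(n) is O(n log² n)
A = n^(2/3) is O(n^(2/3))
D = log₁₀(n) is O(log n)

Therefore, the order from fastest to slowest is: B > C > A > D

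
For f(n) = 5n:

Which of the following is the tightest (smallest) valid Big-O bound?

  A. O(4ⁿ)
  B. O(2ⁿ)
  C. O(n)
C

f(n) = 5n is O(n).
All listed options are valid Big-O bounds (upper bounds),
but O(n) is the tightest (smallest valid bound).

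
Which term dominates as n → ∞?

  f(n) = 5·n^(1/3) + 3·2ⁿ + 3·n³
3·2ⁿ

Looking at each term:
  - 5·n^(1/3) is O(n^(1/3))
  - 3·2ⁿ is O(2ⁿ)
  - 3·n³ is O(n³)

The term 3·2ⁿ (O(2ⁿ)) grows fastest and dominates all others.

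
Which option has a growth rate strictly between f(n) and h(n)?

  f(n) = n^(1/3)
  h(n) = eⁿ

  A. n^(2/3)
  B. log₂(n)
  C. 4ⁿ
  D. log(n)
A

We need g(n) with n^(1/3) = o(g(n)) and g(n) = o(eⁿ), i.e. O(n^(1/3)) ≺ g ≺ O(eⁿ).
Check each option:
  A. n^(2/3) — O(n^(2/3)) is strictly between O(n^(1/3)) and O(eⁿ) ✓
  B. log₂(n) — O(log n) does not grow strictly faster than f(n)
  C. 4ⁿ — O(4ⁿ) does not grow strictly slower than h(n)
  D. log(n) — O(log n) does not grow strictly faster than f(n)

Only option A (n^(2/3)) lies strictly between.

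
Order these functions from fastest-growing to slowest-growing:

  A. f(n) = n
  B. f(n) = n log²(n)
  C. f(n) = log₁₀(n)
B > A > C

Comparing growth rates:
B = n log²(n) is O(n log² n)
A = n is O(n)
C = log₁₀(n) is O(log n)

Therefore, the order from fastest to slowest is: B > A > C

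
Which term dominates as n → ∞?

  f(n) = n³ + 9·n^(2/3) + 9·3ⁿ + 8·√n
9·3ⁿ

Looking at each term:
  - n³ is O(n³)
  - 9·n^(2/3) is O(n^(2/3))
  - 9·3ⁿ is O(3ⁿ)
  - 8·√n is O(√n)

The term 9·3ⁿ (O(3ⁿ)) grows fastest and dominates all others.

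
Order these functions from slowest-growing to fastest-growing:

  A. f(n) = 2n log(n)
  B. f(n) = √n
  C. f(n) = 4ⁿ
B < A < C

Comparing growth rates:
B = √n is O(√n)
A = 2n log(n) is O(n log n)
C = 4ⁿ is O(4ⁿ)

Therefore, the order from slowest to fastest is: B < A < C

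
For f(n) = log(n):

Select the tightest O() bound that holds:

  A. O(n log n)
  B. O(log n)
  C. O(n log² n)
B

f(n) = log(n) is O(log n).
All listed options are valid Big-O bounds (upper bounds),
but O(log n) is the tightest (smallest valid bound).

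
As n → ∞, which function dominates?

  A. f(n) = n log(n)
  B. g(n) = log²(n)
A

f(n) = n log(n) is O(n log n), while g(n) = log²(n) is O(log² n).
Since O(n log n) grows faster than O(log² n), f(n) dominates.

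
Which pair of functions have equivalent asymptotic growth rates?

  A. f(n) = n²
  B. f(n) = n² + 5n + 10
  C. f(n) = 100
A and B

Examining each function:
  A. n² is O(n²)
  B. n² + 5n + 10 is O(n²)
  C. 100 is O(1)

Functions A and B both have the same complexity class.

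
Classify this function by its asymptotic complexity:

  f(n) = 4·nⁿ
O(nⁿ)

The dominant term in 4·nⁿ is 4·nⁿ, which is Θ(nⁿ).
Constants are absorbed, so the tightest bound is O(nⁿ).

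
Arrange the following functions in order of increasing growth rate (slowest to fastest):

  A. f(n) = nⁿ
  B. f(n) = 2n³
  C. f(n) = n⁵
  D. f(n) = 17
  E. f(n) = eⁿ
D < B < C < E < A

Comparing growth rates:
D = 17 is O(1)
B = 2n³ is O(n³)
C = n⁵ is O(n⁵)
E = eⁿ is O(eⁿ)
A = nⁿ is O(nⁿ)

Therefore, the order from slowest to fastest is: D < B < C < E < A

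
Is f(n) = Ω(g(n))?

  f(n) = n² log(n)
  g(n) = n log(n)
True

f(n) = n² log(n) is O(n² log n), and g(n) = n log(n) is O(n log n).
Since O(n² log n) grows at least as fast as O(n log n), f(n) = Ω(g(n)) is true.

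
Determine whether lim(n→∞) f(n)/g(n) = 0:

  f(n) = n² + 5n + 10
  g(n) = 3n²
False

f(n) = n² + 5n + 10 is O(n²), and g(n) = 3n² is O(n²).
Since they have the same growth rate, f(n) = o(g(n)) is false.
(f = o(g) requires f to grow strictly slower, not equal.)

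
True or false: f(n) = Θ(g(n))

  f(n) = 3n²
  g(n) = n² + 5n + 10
True

f(n) = 3n² and g(n) = n² + 5n + 10 are both O(n²).
Since they have the same asymptotic growth rate, f(n) = Θ(g(n)) is true.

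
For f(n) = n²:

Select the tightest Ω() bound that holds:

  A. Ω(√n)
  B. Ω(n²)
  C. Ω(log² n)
B

f(n) = n² is Ω(n²).
All listed options are valid Big-Ω bounds (lower bounds),
but Ω(n²) is the tightest (largest valid bound).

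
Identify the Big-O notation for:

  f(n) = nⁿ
O(nⁿ)

The dominant term in nⁿ is nⁿ, which is Θ(nⁿ).
Constants are absorbed, so the tightest bound is O(nⁿ).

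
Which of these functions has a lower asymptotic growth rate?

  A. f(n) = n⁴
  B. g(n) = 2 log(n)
B

f(n) = n⁴ is O(n⁴), while g(n) = 2 log(n) is O(log n).
Since O(log n) grows slower than O(n⁴), g(n) is dominated.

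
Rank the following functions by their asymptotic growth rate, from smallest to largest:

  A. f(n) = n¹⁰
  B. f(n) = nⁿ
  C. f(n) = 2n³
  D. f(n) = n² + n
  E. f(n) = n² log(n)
D < E < C < A < B

Comparing growth rates:
D = n² + n is O(n²)
E = n² log(n) is O(n² log n)
C = 2n³ is O(n³)
A = n¹⁰ is O(n¹⁰)
B = nⁿ is O(nⁿ)

Therefore, the order from slowest to fastest is: D < E < C < A < B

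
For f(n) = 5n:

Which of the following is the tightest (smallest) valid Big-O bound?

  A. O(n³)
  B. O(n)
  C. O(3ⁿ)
B

f(n) = 5n is O(n).
All listed options are valid Big-O bounds (upper bounds),
but O(n) is the tightest (smallest valid bound).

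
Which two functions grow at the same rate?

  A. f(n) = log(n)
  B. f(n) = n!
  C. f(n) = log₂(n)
A and C

Examining each function:
  A. log(n) is O(log n)
  B. n! is O(n!)
  C. log₂(n) is O(log n)

Functions A and C both have the same complexity class.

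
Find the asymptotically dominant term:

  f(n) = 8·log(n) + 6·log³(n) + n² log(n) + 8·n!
8·n!

Looking at each term:
  - 8·log(n) is O(log n)
  - 6·log³(n) is O(log³ n)
  - n² log(n) is O(n² log n)
  - 8·n! is O(n!)

The term 8·n! (O(n!)) grows fastest and dominates all others.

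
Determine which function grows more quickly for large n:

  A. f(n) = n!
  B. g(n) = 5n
A

f(n) = n! is O(n!), while g(n) = 5n is O(n).
Since O(n!) grows faster than O(n), f(n) dominates.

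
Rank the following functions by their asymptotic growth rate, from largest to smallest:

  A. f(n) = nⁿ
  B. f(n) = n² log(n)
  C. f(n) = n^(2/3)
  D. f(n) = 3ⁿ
A > D > B > C

Comparing growth rates:
A = nⁿ is O(nⁿ)
D = 3ⁿ is O(3ⁿ)
B = n² log(n) is O(n² log n)
C = n^(2/3) is O(n^(2/3))

Therefore, the order from fastest to slowest is: A > D > B > C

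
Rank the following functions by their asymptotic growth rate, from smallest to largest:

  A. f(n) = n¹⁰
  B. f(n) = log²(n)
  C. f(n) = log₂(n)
C < B < A

Comparing growth rates:
C = log₂(n) is O(log n)
B = log²(n) is O(log² n)
A = n¹⁰ is O(n¹⁰)

Therefore, the order from slowest to fastest is: C < B < A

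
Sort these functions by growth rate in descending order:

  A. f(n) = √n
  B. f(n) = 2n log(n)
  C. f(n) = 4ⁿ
C > B > A

Comparing growth rates:
C = 4ⁿ is O(4ⁿ)
B = 2n log(n) is O(n log n)
A = √n is O(√n)

Therefore, the order from fastest to slowest is: C > B > A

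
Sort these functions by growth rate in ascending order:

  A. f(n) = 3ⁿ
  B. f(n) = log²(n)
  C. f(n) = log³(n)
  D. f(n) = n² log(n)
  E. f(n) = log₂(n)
E < B < C < D < A

Comparing growth rates:
E = log₂(n) is O(log n)
B = log²(n) is O(log² n)
C = log³(n) is O(log³ n)
D = n² log(n) is O(n² log n)
A = 3ⁿ is O(3ⁿ)

Therefore, the order from slowest to fastest is: E < B < C < D < A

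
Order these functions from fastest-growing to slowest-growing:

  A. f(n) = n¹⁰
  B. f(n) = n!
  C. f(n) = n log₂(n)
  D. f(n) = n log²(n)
B > A > D > C

Comparing growth rates:
B = n! is O(n!)
A = n¹⁰ is O(n¹⁰)
D = n log²(n) is O(n log² n)
C = n log₂(n) is O(n log n)

Therefore, the order from fastest to slowest is: B > A > D > C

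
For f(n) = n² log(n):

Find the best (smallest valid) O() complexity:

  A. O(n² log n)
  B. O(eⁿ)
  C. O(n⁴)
A

f(n) = n² log(n) is O(n² log n).
All listed options are valid Big-O bounds (upper bounds),
but O(n² log n) is the tightest (smallest valid bound).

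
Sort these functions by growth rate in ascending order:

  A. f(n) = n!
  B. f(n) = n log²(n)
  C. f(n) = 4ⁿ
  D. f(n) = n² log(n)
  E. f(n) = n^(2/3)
E < B < D < C < A

Comparing growth rates:
E = n^(2/3) is O(n^(2/3))
B = n log²(n) is O(n log² n)
D = n² log(n) is O(n² log n)
C = 4ⁿ is O(4ⁿ)
A = n! is O(n!)

Therefore, the order from slowest to fastest is: E < B < D < C < A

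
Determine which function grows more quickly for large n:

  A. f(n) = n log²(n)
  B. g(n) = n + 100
A

f(n) = n log²(n) is O(n log² n), while g(n) = n + 100 is O(n).
Since O(n log² n) grows faster than O(n), f(n) dominates.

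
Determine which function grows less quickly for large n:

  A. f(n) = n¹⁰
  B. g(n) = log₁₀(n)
B

f(n) = n¹⁰ is O(n¹⁰), while g(n) = log₁₀(n) is O(log n).
Since O(log n) grows slower than O(n¹⁰), g(n) is dominated.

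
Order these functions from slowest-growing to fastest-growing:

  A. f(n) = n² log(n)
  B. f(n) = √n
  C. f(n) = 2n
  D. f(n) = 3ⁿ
B < C < A < D

Comparing growth rates:
B = √n is O(√n)
C = 2n is O(n)
A = n² log(n) is O(n² log n)
D = 3ⁿ is O(3ⁿ)

Therefore, the order from slowest to fastest is: B < C < A < D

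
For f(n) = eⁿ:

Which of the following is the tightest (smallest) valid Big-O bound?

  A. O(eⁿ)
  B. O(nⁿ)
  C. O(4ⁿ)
A

f(n) = eⁿ is O(eⁿ).
All listed options are valid Big-O bounds (upper bounds),
but O(eⁿ) is the tightest (smallest valid bound).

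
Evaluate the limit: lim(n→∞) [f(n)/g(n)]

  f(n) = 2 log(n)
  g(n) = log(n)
2

Since 2 log(n) and log(n) have the same growth rate (O(log n)),
the ratio converges to a constant: 2.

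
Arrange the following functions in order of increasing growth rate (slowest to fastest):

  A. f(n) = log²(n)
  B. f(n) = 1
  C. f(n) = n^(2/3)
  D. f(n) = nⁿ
B < A < C < D

Comparing growth rates:
B = 1 is O(1)
A = log²(n) is O(log² n)
C = n^(2/3) is O(n^(2/3))
D = nⁿ is O(nⁿ)

Therefore, the order from slowest to fastest is: B < A < C < D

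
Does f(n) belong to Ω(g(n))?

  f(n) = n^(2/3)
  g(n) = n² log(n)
False

f(n) = n^(2/3) is O(n^(2/3)), and g(n) = n² log(n) is O(n² log n).
Since O(n^(2/3)) grows slower than O(n² log n), f(n) = Ω(g(n)) is false.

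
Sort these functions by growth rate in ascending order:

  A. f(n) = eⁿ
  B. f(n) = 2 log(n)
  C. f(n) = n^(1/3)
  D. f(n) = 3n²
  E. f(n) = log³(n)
B < E < C < D < A

Comparing growth rates:
B = 2 log(n) is O(log n)
E = log³(n) is O(log³ n)
C = n^(1/3) is O(n^(1/3))
D = 3n² is O(n²)
A = eⁿ is O(eⁿ)

Therefore, the order from slowest to fastest is: B < E < C < D < A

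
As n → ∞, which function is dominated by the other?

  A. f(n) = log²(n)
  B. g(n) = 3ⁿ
A

f(n) = log²(n) is O(log² n), while g(n) = 3ⁿ is O(3ⁿ).
Since O(log² n) grows slower than O(3ⁿ), f(n) is dominated.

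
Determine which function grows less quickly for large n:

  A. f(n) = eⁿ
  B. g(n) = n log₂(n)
B

f(n) = eⁿ is O(eⁿ), while g(n) = n log₂(n) is O(n log n).
Since O(n log n) grows slower than O(eⁿ), g(n) is dominated.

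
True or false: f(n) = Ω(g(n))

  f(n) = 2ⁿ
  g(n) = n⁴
True

f(n) = 2ⁿ is O(2ⁿ), and g(n) = n⁴ is O(n⁴).
Since O(2ⁿ) grows at least as fast as O(n⁴), f(n) = Ω(g(n)) is true.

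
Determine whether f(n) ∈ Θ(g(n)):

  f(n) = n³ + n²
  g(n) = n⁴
False

f(n) = n³ + n² is O(n³), and g(n) = n⁴ is O(n⁴).
Since they have different growth rates, f(n) = Θ(g(n)) is false.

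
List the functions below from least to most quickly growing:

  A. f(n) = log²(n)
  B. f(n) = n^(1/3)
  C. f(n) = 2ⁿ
A < B < C

Comparing growth rates:
A = log²(n) is O(log² n)
B = n^(1/3) is O(n^(1/3))
C = 2ⁿ is O(2ⁿ)

Therefore, the order from slowest to fastest is: A < B < C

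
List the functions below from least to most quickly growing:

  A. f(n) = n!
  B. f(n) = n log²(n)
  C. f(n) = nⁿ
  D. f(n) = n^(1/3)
D < B < A < C

Comparing growth rates:
D = n^(1/3) is O(n^(1/3))
B = n log²(n) is O(n log² n)
A = n! is O(n!)
C = nⁿ is O(nⁿ)

Therefore, the order from slowest to fastest is: D < B < A < C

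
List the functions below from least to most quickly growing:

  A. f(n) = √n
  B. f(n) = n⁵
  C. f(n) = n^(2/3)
A < C < B

Comparing growth rates:
A = √n is O(√n)
C = n^(2/3) is O(n^(2/3))
B = n⁵ is O(n⁵)

Therefore, the order from slowest to fastest is: A < C < B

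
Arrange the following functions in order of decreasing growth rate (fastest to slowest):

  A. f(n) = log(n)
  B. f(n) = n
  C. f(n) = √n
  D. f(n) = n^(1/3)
B > C > D > A

Comparing growth rates:
B = n is O(n)
C = √n is O(√n)
D = n^(1/3) is O(n^(1/3))
A = log(n) is O(log n)

Therefore, the order from fastest to slowest is: B > C > D > A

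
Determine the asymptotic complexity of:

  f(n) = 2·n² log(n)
O(n² log n)

The dominant term in 2·n² log(n) is 2·n² log(n), which is Θ(n² log n).
Constants are absorbed, so the tightest bound is O(n² log n).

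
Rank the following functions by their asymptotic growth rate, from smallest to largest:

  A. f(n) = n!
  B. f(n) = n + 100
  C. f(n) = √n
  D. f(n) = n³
C < B < D < A

Comparing growth rates:
C = √n is O(√n)
B = n + 100 is O(n)
D = n³ is O(n³)
A = n! is O(n!)

Therefore, the order from slowest to fastest is: C < B < D < A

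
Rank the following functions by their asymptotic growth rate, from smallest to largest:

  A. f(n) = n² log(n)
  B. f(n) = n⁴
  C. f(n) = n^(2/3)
C < A < B

Comparing growth rates:
C = n^(2/3) is O(n^(2/3))
A = n² log(n) is O(n² log n)
B = n⁴ is O(n⁴)

Therefore, the order from slowest to fastest is: C < A < B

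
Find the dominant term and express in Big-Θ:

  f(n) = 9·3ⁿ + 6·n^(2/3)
Θ(3ⁿ)

Order the terms by growth rate: 6·n^(2/3) ≺ 9·3ⁿ.
The fastest-growing term 9·3ⁿ dominates as n → ∞; dropping its constant factor gives Θ(3ⁿ).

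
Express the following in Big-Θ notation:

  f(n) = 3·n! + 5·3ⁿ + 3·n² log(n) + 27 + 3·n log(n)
Θ(n!)

Order the terms by growth rate: 27 ≺ 3·n log(n) ≺ 3·n² log(n) ≺ 5·3ⁿ ≺ 3·n!.
The fastest-growing term 3·n! dominates as n → ∞; dropping its constant factor gives Θ(n!).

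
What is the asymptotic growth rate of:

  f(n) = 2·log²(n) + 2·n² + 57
Θ(n²)

Order the terms by growth rate: 57 ≺ 2·log²(n) ≺ 2·n².
The fastest-growing term 2·n² dominates as n → ∞; dropping its constant factor gives Θ(n²).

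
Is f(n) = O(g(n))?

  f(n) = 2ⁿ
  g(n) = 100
False

f(n) = 2ⁿ is O(2ⁿ), and g(n) = 100 is O(1).
Since O(2ⁿ) grows faster than O(1), f(n) = O(g(n)) is false.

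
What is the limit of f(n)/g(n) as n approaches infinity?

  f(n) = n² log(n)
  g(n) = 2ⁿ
0

Since n² log(n) (O(n² log n)) grows slower than 2ⁿ (O(2ⁿ)),
the ratio f(n)/g(n) → 0 as n → ∞.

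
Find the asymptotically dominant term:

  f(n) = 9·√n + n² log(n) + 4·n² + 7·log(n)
n² log(n)

Looking at each term:
  - 9·√n is O(√n)
  - n² log(n) is O(n² log n)
  - 4·n² is O(n²)
  - 7·log(n) is O(log n)

The term n² log(n) (O(n² log n)) grows fastest and dominates all others.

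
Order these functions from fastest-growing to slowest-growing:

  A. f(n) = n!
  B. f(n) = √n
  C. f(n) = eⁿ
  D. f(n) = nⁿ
D > A > C > B

Comparing growth rates:
D = nⁿ is O(nⁿ)
A = n! is O(n!)
C = eⁿ is O(eⁿ)
B = √n is O(√n)

Therefore, the order from fastest to slowest is: D > A > C > B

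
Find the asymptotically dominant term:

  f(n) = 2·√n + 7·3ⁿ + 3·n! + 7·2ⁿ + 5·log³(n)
3·n!

Looking at each term:
  - 2·√n is O(√n)
  - 7·3ⁿ is O(3ⁿ)
  - 3·n! is O(n!)
  - 7·2ⁿ is O(2ⁿ)
  - 5·log³(n) is O(log³ n)

The term 3·n! (O(n!)) grows fastest and dominates all others.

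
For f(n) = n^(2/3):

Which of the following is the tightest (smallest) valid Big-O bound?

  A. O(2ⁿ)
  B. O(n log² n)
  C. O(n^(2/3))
C

f(n) = n^(2/3) is O(n^(2/3)).
All listed options are valid Big-O bounds (upper bounds),
but O(n^(2/3)) is the tightest (smallest valid bound).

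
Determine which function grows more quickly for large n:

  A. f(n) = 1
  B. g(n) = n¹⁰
B

f(n) = 1 is O(1), while g(n) = n¹⁰ is O(n¹⁰).
Since O(n¹⁰) grows faster than O(1), g(n) dominates.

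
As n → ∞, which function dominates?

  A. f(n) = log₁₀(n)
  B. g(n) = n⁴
B

f(n) = log₁₀(n) is O(log n), while g(n) = n⁴ is O(n⁴).
Since O(n⁴) grows faster than O(log n), g(n) dominates.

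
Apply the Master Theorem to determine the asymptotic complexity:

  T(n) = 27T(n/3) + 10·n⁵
Θ(n⁵)

Master Theorem: a = 27, b = 3, f(n) = 10·n⁵.
Compute the critical exponent d = log₃(27) = 3.
Compare f(n) = Θ(n⁵) against n^d:
  k = 5 > d = 3, so f(n) = Ω(n^(d+ε)) — Case 3.
  Regularity: a·(n/b)^5/n^5 = a/b^5 = 27/243 < 1 ✓.
  The top-level work dominates: T(n) = Θ(f(n)) = Θ(n⁵).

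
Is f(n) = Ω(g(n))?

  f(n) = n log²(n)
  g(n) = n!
False

f(n) = n log²(n) is O(n log² n), and g(n) = n! is O(n!).
Since O(n log² n) grows slower than O(n!), f(n) = Ω(g(n)) is false.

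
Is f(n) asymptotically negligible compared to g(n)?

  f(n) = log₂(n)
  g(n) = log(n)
False

f(n) = log₂(n) is O(log n), and g(n) = log(n) is O(log n).
Since they have the same growth rate, f(n) = o(g(n)) is false.
(f = o(g) requires f to grow strictly slower, not equal.)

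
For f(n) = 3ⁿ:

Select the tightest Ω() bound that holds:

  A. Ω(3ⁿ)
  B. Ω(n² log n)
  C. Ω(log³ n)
A

f(n) = 3ⁿ is Ω(3ⁿ).
All listed options are valid Big-Ω bounds (lower bounds),
but Ω(3ⁿ) is the tightest (largest valid bound).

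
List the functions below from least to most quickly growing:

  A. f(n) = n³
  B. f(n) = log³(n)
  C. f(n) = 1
C < B < A

Comparing growth rates:
C = 1 is O(1)
B = log³(n) is O(log³ n)
A = n³ is O(n³)

Therefore, the order from slowest to fastest is: C < B < A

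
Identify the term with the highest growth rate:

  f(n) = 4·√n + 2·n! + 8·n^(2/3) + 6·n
2·n!

Looking at each term:
  - 4·√n is O(√n)
  - 2·n! is O(n!)
  - 8·n^(2/3) is O(n^(2/3))
  - 6·n is O(n)

The term 2·n! (O(n!)) grows fastest and dominates all others.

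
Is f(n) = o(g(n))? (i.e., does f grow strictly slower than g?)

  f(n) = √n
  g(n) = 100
False

f(n) = √n is O(√n), and g(n) = 100 is O(1).
Since O(√n) grows faster than or equal to O(1), f(n) = o(g(n)) is false.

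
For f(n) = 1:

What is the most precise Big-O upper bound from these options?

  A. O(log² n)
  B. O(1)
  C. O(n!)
B

f(n) = 1 is O(1).
All listed options are valid Big-O bounds (upper bounds),
but O(1) is the tightest (smallest valid bound).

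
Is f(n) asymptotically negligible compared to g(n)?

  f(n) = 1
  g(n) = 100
False

f(n) = 1 is O(1), and g(n) = 100 is O(1).
Since they have the same growth rate, f(n) = o(g(n)) is false.
(f = o(g) requires f to grow strictly slower, not equal.)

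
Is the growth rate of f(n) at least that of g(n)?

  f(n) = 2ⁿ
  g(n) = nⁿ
False

f(n) = 2ⁿ is O(2ⁿ), and g(n) = nⁿ is O(nⁿ).
Since O(2ⁿ) grows slower than O(nⁿ), f(n) = Ω(g(n)) is false.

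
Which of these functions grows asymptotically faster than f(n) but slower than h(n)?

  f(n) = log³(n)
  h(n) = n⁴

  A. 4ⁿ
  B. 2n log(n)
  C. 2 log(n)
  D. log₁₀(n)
B

We need g(n) with log³(n) = o(g(n)) and g(n) = o(n⁴), i.e. O(log³ n) ≺ g ≺ O(n⁴).
Check each option:
  A. 4ⁿ — O(4ⁿ) does not grow strictly slower than h(n)
  B. 2n log(n) — O(n log n) is strictly between O(log³ n) and O(n⁴) ✓
  C. 2 log(n) — O(log n) does not grow strictly faster than f(n)
  D. log₁₀(n) — O(log n) does not grow strictly faster than f(n)

Only option B (2n log(n)) lies strictly between.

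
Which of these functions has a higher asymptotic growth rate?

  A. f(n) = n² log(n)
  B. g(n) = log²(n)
A

f(n) = n² log(n) is O(n² log n), while g(n) = log²(n) is O(log² n).
Since O(n² log n) grows faster than O(log² n), f(n) dominates.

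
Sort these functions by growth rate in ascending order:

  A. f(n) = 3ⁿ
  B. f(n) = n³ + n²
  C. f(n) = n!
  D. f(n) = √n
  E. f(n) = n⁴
D < B < E < A < C

Comparing growth rates:
D = √n is O(√n)
B = n³ + n² is O(n³)
E = n⁴ is O(n⁴)
A = 3ⁿ is O(3ⁿ)
C = n! is O(n!)

Therefore, the order from slowest to fastest is: D < B < E < A < C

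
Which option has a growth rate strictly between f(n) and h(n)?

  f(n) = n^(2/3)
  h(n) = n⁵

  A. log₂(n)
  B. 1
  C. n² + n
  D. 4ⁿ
C

We need g(n) with n^(2/3) = o(g(n)) and g(n) = o(n⁵), i.e. O(n^(2/3)) ≺ g ≺ O(n⁵).
Check each option:
  A. log₂(n) — O(log n) does not grow strictly faster than f(n)
  B. 1 — O(1) does not grow strictly faster than f(n)
  C. n² + n — O(n²) is strictly between O(n^(2/3)) and O(n⁵) ✓
  D. 4ⁿ — O(4ⁿ) does not grow strictly slower than h(n)

Only option C (n² + n) lies strictly between.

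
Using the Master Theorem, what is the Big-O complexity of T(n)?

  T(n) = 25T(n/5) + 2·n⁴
Θ(n⁴)

Master Theorem: a = 25, b = 5, f(n) = 2·n⁴.
Compute the critical exponent d = log₅(25) = 2.
Compare f(n) = Θ(n⁴) against n^d:
  k = 4 > d = 2, so f(n) = Ω(n^(d+ε)) — Case 3.
  Regularity: a·(n/b)^4/n^4 = a/b^4 = 25/625 < 1 ✓.
  The top-level work dominates: T(n) = Θ(f(n)) = Θ(n⁴).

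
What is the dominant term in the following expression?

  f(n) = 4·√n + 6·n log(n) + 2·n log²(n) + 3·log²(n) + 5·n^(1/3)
2·n log²(n)

Looking at each term:
  - 4·√n is O(√n)
  - 6·n log(n) is O(n log n)
  - 2·n log²(n) is O(n log² n)
  - 3·log²(n) is O(log² n)
  - 5·n^(1/3) is O(n^(1/3))

The term 2·n log²(n) (O(n log² n)) grows fastest and dominates all others.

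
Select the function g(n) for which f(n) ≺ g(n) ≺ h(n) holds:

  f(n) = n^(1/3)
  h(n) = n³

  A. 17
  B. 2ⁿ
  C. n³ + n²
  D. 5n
D

We need g(n) with n^(1/3) = o(g(n)) and g(n) = o(n³), i.e. O(n^(1/3)) ≺ g ≺ O(n³).
Check each option:
  A. 17 — O(1) does not grow strictly faster than f(n)
  B. 2ⁿ — O(2ⁿ) does not grow strictly slower than h(n)
  C. n³ + n² — O(n³) does not grow strictly slower than h(n)
  D. 5n — O(n) is strictly between O(n^(1/3)) and O(n³) ✓

Only option D (5n) lies strictly between.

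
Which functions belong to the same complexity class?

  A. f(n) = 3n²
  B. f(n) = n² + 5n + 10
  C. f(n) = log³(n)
A and B

Examining each function:
  A. 3n² is O(n²)
  B. n² + 5n + 10 is O(n²)
  C. log³(n) is O(log³ n)

Functions A and B both have the same complexity class.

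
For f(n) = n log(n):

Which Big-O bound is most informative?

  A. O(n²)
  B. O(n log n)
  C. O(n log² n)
B

f(n) = n log(n) is O(n log n).
All listed options are valid Big-O bounds (upper bounds),
but O(n log n) is the tightest (smallest valid bound).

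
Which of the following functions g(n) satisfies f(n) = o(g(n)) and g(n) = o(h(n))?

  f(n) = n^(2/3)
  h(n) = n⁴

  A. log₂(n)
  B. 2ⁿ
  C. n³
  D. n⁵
C

We need g(n) with n^(2/3) = o(g(n)) and g(n) = o(n⁴), i.e. O(n^(2/3)) ≺ g ≺ O(n⁴).
Check each option:
  A. log₂(n) — O(log n) does not grow strictly faster than f(n)
  B. 2ⁿ — O(2ⁿ) does not grow strictly slower than h(n)
  C. n³ — O(n³) is strictly between O(n^(2/3)) and O(n⁴) ✓
  D. n⁵ — O(n⁵) does not grow strictly slower than h(n)

Only option C (n³) lies strictly between.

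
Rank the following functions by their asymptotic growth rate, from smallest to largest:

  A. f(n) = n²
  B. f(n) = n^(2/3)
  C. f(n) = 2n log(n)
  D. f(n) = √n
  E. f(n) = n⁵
D < B < C < A < E

Comparing growth rates:
D = √n is O(√n)
B = n^(2/3) is O(n^(2/3))
C = 2n log(n) is O(n log n)
A = n² is O(n²)
E = n⁵ is O(n⁵)

Therefore, the order from slowest to fastest is: D < B < C < A < E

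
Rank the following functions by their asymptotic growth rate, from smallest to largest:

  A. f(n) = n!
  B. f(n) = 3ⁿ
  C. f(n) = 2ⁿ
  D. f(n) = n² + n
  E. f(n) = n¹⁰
D < E < C < B < A

Comparing growth rates:
D = n² + n is O(n²)
E = n¹⁰ is O(n¹⁰)
C = 2ⁿ is O(2ⁿ)
B = 3ⁿ is O(3ⁿ)
A = n! is O(n!)

Therefore, the order from slowest to fastest is: D < E < C < B < A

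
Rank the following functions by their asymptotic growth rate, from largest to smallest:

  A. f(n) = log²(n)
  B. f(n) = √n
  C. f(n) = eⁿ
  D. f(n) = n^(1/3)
C > B > D > A

Comparing growth rates:
C = eⁿ is O(eⁿ)
B = √n is O(√n)
D = n^(1/3) is O(n^(1/3))
A = log²(n) is O(log² n)

Therefore, the order from fastest to slowest is: C > B > D > A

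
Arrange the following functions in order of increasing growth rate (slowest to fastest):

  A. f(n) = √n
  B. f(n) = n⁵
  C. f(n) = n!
A < B < C

Comparing growth rates:
A = √n is O(√n)
B = n⁵ is O(n⁵)
C = n! is O(n!)

Therefore, the order from slowest to fastest is: A < B < C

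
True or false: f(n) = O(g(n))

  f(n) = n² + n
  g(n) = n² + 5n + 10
True

f(n) = n² + n and g(n) = n² + 5n + 10 are both O(n²).
Big-O permits equal growth rates (f ≤ c·g for some c), so f(n) = O(g(n)) is true.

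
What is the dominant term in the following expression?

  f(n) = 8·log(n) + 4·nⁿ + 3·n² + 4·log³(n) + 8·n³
4·nⁿ

Looking at each term:
  - 8·log(n) is O(log n)
  - 4·nⁿ is O(nⁿ)
  - 3·n² is O(n²)
  - 4·log³(n) is O(log³ n)
  - 8·n³ is O(n³)

The term 4·nⁿ (O(nⁿ)) grows fastest and dominates all others.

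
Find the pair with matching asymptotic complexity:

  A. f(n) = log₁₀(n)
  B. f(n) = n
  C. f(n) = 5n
B and C

Examining each function:
  A. log₁₀(n) is O(log n)
  B. n is O(n)
  C. 5n is O(n)

Functions B and C both have the same complexity class.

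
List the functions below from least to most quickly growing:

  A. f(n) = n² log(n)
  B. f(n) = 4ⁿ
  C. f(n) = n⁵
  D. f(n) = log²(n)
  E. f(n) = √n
D < E < A < C < B

Comparing growth rates:
D = log²(n) is O(log² n)
E = √n is O(√n)
A = n² log(n) is O(n² log n)
C = n⁵ is O(n⁵)
B = 4ⁿ is O(4ⁿ)

Therefore, the order from slowest to fastest is: D < E < A < C < B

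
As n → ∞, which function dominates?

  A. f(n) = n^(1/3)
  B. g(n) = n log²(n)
B

f(n) = n^(1/3) is O(n^(1/3)), while g(n) = n log²(n) is O(n log² n).
Since O(n log² n) grows faster than O(n^(1/3)), g(n) dominates.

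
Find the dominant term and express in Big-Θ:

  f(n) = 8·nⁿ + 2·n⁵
Θ(nⁿ)

Order the terms by growth rate: 2·n⁵ ≺ 8·nⁿ.
The fastest-growing term 8·nⁿ dominates as n → ∞; dropping its constant factor gives Θ(nⁿ).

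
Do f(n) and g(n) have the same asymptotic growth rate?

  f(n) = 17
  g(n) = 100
True

f(n) = 17 and g(n) = 100 are both O(1).
Since they have the same asymptotic growth rate, f(n) = Θ(g(n)) is true.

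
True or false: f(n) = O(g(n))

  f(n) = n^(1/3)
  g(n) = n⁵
True

f(n) = n^(1/3) is O(n^(1/3)), and g(n) = n⁵ is O(n⁵).
Since O(n^(1/3)) ⊆ O(n⁵) (f grows no faster than g), f(n) = O(g(n)) is true.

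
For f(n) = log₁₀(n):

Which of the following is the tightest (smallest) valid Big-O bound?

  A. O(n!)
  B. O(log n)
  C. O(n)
B

f(n) = log₁₀(n) is O(log n).
All listed options are valid Big-O bounds (upper bounds),
but O(log n) is the tightest (smallest valid bound).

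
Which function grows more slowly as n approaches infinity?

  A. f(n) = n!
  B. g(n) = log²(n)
B

f(n) = n! is O(n!), while g(n) = log²(n) is O(log² n).
Since O(log² n) grows slower than O(n!), g(n) is dominated.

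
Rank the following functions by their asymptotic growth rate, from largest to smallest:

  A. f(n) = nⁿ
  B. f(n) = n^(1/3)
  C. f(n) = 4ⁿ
A > C > B

Comparing growth rates:
A = nⁿ is O(nⁿ)
C = 4ⁿ is O(4ⁿ)
B = n^(1/3) is O(n^(1/3))

Therefore, the order from fastest to slowest is: A > C > B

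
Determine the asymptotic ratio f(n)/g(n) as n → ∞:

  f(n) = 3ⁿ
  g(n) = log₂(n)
∞

Since 3ⁿ (O(3ⁿ)) grows faster than log₂(n) (O(log n)),
the ratio f(n)/g(n) → ∞ as n → ∞.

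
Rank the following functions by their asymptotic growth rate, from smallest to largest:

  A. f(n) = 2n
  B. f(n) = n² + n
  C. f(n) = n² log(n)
A < B < C

Comparing growth rates:
A = 2n is O(n)
B = n² + n is O(n²)
C = n² log(n) is O(n² log n)

Therefore, the order from slowest to fastest is: A < B < C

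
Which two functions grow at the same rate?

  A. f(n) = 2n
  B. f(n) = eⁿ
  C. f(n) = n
A and C

Examining each function:
  A. 2n is O(n)
  B. eⁿ is O(eⁿ)
  C. n is O(n)

Functions A and C both have the same complexity class.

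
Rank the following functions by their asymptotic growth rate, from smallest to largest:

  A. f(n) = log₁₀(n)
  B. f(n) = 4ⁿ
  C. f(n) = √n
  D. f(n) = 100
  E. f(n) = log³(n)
D < A < E < C < B

Comparing growth rates:
D = 100 is O(1)
A = log₁₀(n) is O(log n)
E = log³(n) is O(log³ n)
C = √n is O(√n)
B = 4ⁿ is O(4ⁿ)

Therefore, the order from slowest to fastest is: D < A < E < C < B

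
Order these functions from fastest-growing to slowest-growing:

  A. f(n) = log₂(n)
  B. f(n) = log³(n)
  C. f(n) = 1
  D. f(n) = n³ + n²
D > B > A > C

Comparing growth rates:
D = n³ + n² is O(n³)
B = log³(n) is O(log³ n)
A = log₂(n) is O(log n)
C = 1 is O(1)

Therefore, the order from fastest to slowest is: D > B > A > C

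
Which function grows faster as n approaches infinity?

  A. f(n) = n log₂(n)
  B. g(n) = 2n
A

f(n) = n log₂(n) is O(n log n), while g(n) = 2n is O(n).
Since O(n log n) grows faster than O(n), f(n) dominates.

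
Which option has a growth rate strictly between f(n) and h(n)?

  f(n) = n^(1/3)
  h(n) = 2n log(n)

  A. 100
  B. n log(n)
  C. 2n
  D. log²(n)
C

We need g(n) with n^(1/3) = o(g(n)) and g(n) = o(2n log(n)), i.e. O(n^(1/3)) ≺ g ≺ O(n log n).
Check each option:
  A. 100 — O(1) does not grow strictly faster than f(n)
  B. n log(n) — O(n log n) does not grow strictly slower than h(n)
  C. 2n — O(n) is strictly between O(n^(1/3)) and O(n log n) ✓
  D. log²(n) — O(log² n) does not grow strictly faster than f(n)

Only option C (2n) lies strictly between.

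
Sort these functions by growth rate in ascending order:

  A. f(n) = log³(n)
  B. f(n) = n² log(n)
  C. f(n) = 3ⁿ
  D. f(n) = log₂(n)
D < A < B < C

Comparing growth rates:
D = log₂(n) is O(log n)
A = log³(n) is O(log³ n)
B = n² log(n) is O(n² log n)
C = 3ⁿ is O(3ⁿ)

Therefore, the order from slowest to fastest is: D < A < B < C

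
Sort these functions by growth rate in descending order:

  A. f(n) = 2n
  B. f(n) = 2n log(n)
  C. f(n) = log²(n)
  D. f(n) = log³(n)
B > A > D > C

Comparing growth rates:
B = 2n log(n) is O(n log n)
A = 2n is O(n)
D = log³(n) is O(log³ n)
C = log²(n) is O(log² n)

Therefore, the order from fastest to slowest is: B > A > D > C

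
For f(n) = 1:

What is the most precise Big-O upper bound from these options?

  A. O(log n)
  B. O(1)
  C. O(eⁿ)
B

f(n) = 1 is O(1).
All listed options are valid Big-O bounds (upper bounds),
but O(1) is the tightest (smallest valid bound).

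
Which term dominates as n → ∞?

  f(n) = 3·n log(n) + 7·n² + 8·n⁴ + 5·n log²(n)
8·n⁴

Looking at each term:
  - 3·n log(n) is O(n log n)
  - 7·n² is O(n²)
  - 8·n⁴ is O(n⁴)
  - 5·n log²(n) is O(n log² n)

The term 8·n⁴ (O(n⁴)) grows fastest and dominates all others.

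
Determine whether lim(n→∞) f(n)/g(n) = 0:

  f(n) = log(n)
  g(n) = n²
True

f(n) = log(n) is O(log n), and g(n) = n² is O(n²).
Since O(log n) grows strictly slower than O(n²), f(n) = o(g(n)) is true.
This means lim(n→∞) f(n)/g(n) = 0.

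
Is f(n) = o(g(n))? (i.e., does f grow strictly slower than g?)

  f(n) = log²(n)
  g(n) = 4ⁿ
True

f(n) = log²(n) is O(log² n), and g(n) = 4ⁿ is O(4ⁿ).
Since O(log² n) grows strictly slower than O(4ⁿ), f(n) = o(g(n)) is true.
This means lim(n→∞) f(n)/g(n) = 0.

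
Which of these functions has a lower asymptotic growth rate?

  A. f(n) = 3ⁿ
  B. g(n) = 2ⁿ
B

f(n) = 3ⁿ is O(3ⁿ), while g(n) = 2ⁿ is O(2ⁿ).
Since O(2ⁿ) grows slower than O(3ⁿ), g(n) is dominated.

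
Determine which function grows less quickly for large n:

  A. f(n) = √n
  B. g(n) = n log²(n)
A

f(n) = √n is O(√n), while g(n) = n log²(n) is O(n log² n).
Since O(√n) grows slower than O(n log² n), f(n) is dominated.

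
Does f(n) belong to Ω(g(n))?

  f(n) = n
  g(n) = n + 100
True

f(n) = n and g(n) = n + 100 are both O(n).
Big-Ω permits equal growth rates (f ≥ c·g for some c > 0), so f(n) = Ω(g(n)) is true.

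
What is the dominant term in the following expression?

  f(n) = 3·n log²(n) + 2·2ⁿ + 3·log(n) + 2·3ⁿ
2·3ⁿ

Looking at each term:
  - 3·n log²(n) is O(n log² n)
  - 2·2ⁿ is O(2ⁿ)
  - 3·log(n) is O(log n)
  - 2·3ⁿ is O(3ⁿ)

The term 2·3ⁿ (O(3ⁿ)) grows fastest and dominates all others.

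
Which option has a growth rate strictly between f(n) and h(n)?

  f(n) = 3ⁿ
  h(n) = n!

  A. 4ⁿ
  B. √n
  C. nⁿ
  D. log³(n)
A

We need g(n) with 3ⁿ = o(g(n)) and g(n) = o(n!), i.e. O(3ⁿ) ≺ g ≺ O(n!).
Check each option:
  A. 4ⁿ — O(4ⁿ) is strictly between O(3ⁿ) and O(n!) ✓
  B. √n — O(√n) does not grow strictly faster than f(n)
  C. nⁿ — O(nⁿ) does not grow strictly slower than h(n)
  D. log³(n) — O(log³ n) does not grow strictly faster than f(n)

Only option A (4ⁿ) lies strictly between.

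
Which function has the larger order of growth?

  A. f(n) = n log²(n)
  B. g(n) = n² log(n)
B

f(n) = n log²(n) is O(n log² n), while g(n) = n² log(n) is O(n² log n).
Since O(n² log n) grows faster than O(n log² n), g(n) dominates.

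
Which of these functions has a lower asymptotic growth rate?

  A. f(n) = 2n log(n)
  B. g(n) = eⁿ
A

f(n) = 2n log(n) is O(n log n), while g(n) = eⁿ is O(eⁿ).
Since O(n log n) grows slower than O(eⁿ), f(n) is dominated.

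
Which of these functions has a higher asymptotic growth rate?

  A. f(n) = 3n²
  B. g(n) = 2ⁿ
B

f(n) = 3n² is O(n²), while g(n) = 2ⁿ is O(2ⁿ).
Since O(2ⁿ) grows faster than O(n²), g(n) dominates.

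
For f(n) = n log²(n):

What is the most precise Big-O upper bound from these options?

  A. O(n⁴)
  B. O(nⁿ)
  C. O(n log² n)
C

f(n) = n log²(n) is O(n log² n).
All listed options are valid Big-O bounds (upper bounds),
but O(n log² n) is the tightest (smallest valid bound).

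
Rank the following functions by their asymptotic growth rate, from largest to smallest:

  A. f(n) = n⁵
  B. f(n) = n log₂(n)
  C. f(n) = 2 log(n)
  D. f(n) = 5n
A > B > D > C

Comparing growth rates:
A = n⁵ is O(n⁵)
B = n log₂(n) is O(n log n)
D = 5n is O(n)
C = 2 log(n) is O(log n)

Therefore, the order from fastest to slowest is: A > B > D > C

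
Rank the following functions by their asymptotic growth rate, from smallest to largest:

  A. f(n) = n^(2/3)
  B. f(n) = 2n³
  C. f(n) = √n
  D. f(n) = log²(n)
D < C < A < B

Comparing growth rates:
D = log²(n) is O(log² n)
C = √n is O(√n)
A = n^(2/3) is O(n^(2/3))
B = 2n³ is O(n³)

Therefore, the order from slowest to fastest is: D < C < A < B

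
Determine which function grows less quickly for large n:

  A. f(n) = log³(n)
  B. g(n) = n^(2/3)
A

f(n) = log³(n) is O(log³ n), while g(n) = n^(2/3) is O(n^(2/3)).
Since O(log³ n) grows slower than O(n^(2/3)), f(n) is dominated.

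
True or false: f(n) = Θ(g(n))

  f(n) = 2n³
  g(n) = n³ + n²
True

f(n) = 2n³ and g(n) = n³ + n² are both O(n³).
Since they have the same asymptotic growth rate, f(n) = Θ(g(n)) is true.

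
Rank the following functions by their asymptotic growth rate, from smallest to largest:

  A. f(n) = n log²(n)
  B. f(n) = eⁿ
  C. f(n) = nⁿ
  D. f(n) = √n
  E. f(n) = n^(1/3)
E < D < A < B < C

Comparing growth rates:
E = n^(1/3) is O(n^(1/3))
D = √n is O(√n)
A = n log²(n) is O(n log² n)
B = eⁿ is O(eⁿ)
C = nⁿ is O(nⁿ)

Therefore, the order from slowest to fastest is: E < D < A < B < C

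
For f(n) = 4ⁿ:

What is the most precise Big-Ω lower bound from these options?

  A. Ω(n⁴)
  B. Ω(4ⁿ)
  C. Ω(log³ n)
B

f(n) = 4ⁿ is Ω(4ⁿ).
All listed options are valid Big-Ω bounds (lower bounds),
but Ω(4ⁿ) is the tightest (largest valid bound).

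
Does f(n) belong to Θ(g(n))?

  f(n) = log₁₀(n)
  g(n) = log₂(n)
True

f(n) = log₁₀(n) and g(n) = log₂(n) are both O(log n).
Since they have the same asymptotic growth rate, f(n) = Θ(g(n)) is true.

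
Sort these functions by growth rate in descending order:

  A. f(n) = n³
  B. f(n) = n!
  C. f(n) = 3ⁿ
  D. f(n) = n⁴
B > C > D > A

Comparing growth rates:
B = n! is O(n!)
C = 3ⁿ is O(3ⁿ)
D = n⁴ is O(n⁴)
A = n³ is O(n³)

Therefore, the order from fastest to slowest is: B > C > D > A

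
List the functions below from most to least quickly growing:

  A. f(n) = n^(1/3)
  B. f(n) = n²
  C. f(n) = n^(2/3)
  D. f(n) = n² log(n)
D > B > C > A

Comparing growth rates:
D = n² log(n) is O(n² log n)
B = n² is O(n²)
C = n^(2/3) is O(n^(2/3))
A = n^(1/3) is O(n^(1/3))

Therefore, the order from fastest to slowest is: D > B > C > A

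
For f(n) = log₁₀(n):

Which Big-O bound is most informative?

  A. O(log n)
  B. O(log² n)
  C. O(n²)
A

f(n) = log₁₀(n) is O(log n).
All listed options are valid Big-O bounds (upper bounds),
but O(log n) is the tightest (smallest valid bound).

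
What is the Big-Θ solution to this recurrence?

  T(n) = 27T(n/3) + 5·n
Θ(n³)

Master Theorem: a = 27, b = 3, f(n) = 5·n.
Compute the critical exponent d = log₃(27) = 3.
Compare f(n) = Θ(n) against n^d:
  k = 1 < d = 3, so f(n) = O(n^(d-ε)) — Case 1.
  The recursion cost dominates: T(n) = Θ(n^d) = Θ(n³).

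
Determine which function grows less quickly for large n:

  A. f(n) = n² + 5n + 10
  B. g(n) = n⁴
A

f(n) = n² + 5n + 10 is O(n²), while g(n) = n⁴ is O(n⁴).
Since O(n²) grows slower than O(n⁴), f(n) is dominated.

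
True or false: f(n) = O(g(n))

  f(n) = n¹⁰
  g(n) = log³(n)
False

f(n) = n¹⁰ is O(n¹⁰), and g(n) = log³(n) is O(log³ n).
Since O(n¹⁰) grows faster than O(log³ n), f(n) = O(g(n)) is false.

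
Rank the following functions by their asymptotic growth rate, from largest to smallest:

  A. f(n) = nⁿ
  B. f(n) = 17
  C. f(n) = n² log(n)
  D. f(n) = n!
A > D > C > B

Comparing growth rates:
A = nⁿ is O(nⁿ)
D = n! is O(n!)
C = n² log(n) is O(n² log n)
B = 17 is O(1)

Therefore, the order from fastest to slowest is: A > D > C > B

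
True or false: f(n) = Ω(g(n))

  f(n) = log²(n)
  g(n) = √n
False

f(n) = log²(n) is O(log² n), and g(n) = √n is O(√n).
Since O(log² n) grows slower than O(√n), f(n) = Ω(g(n)) is false.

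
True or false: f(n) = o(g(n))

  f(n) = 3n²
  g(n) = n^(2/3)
False

f(n) = 3n² is O(n²), and g(n) = n^(2/3) is O(n^(2/3)).
Since O(n²) grows faster than or equal to O(n^(2/3)), f(n) = o(g(n)) is false.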